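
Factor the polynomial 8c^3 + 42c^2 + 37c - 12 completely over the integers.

(2c + 3)(4c - 1)(c + 4)

Trying the rational-root candidates, c = 1/4 is a root, so (4c - 1) divides it; the quotient is 2c^2 + 11c + 12.
The remaining quadratic factors as (c + 4)(2c + 3).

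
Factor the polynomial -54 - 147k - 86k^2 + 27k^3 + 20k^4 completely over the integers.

(4k - 9)(5k + 3)(k + 1)(k + 2)

Among the possible rational roots, k = -3/5 is a root, so (5k + 3) is a factor; dividing leaves 4k^3 + 3k^2 - 19k - 18.
Then k = -2 is a root, so (k + 2) divides it; the quotient is 4k^2 - 5k - 9.
The remaining quadratic factors as (k + 1)(4k - 9).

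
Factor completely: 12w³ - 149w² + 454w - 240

Trying the rational-root candidates, w = 2/3 is a root, so (3w - 2) is a factor; dividing leaves 4w² - 47w + 120.
The remaining quadratic factors as (4w - 15)(w - 8).

(3w - 2)(4w - 15)(w - 8)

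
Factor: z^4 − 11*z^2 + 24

(z^2 − 3)*(z^2 − 8)

Substitute u = z^2 to get a quadratic in u, then factor.
z^2 − 8 is irreducible over ℤ (8 is not a perfect square).
z^2 − 3 is irreducible over ℤ (3 is not a perfect square).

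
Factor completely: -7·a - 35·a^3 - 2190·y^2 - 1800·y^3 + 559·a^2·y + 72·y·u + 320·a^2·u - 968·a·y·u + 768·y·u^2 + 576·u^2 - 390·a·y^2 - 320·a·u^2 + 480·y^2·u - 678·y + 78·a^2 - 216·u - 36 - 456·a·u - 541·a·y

-(5·a - 12·y - 9)·(7·a + 10·y - 8·u + 4)·(a - 15·y - 8·u - 1)

Group: 5·a·(-7·a^2 + 95·a·y + 64·a·u + 3·a + 150·y^2 - 40·y·u + 70·y - 64·u^2 + 24·u + 4) + (-12·y - 9)·(-7·a^2 + 95·a·y + 64·a·u + 3·a + 150·y^2 - 40·y·u + 70·y - 64·u^2 + 24·u + 4); both groups contain (-7·a^2 + 95·a·y + 64·a·u + 3·a + 150·y^2 - 40·y·u + 70·y - 64·u^2 + 24·u + 4), so (5·a - 12·y - 9) is a factor with cofactor -7·a^2 + 95·a·y + 64·a·u + 3·a + 150·y^2 - 40·y·u + 70·y - 64·u^2 + 24·u + 4.
The cofactor groups again: -7·a^2 + 95·a·y + 64·a·u + 3·a + 150·y^2 - 40·y·u + 70·y - 64·u^2 + 24·u + 4 = -a·(7·a + 10·y - 8·u + 4) + (15·y + 8·u + 1)·(7·a + 10·y - 8·u + 4); both groups contain (7·a + 10·y - 8·u + 4), giving -(a - 15·y - 8·u - 1)·(7·a + 10·y - 8·u + 4).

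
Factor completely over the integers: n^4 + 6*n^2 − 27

(n^2 + 9)*(n^2 − 3)

Substitute u = n^2 to get a quadratic in u, then factor.
n^2 + 9 is irreducible over ℤ (sum of squares).
n^2 − 3 is irreducible over ℤ (3 is not a perfect square).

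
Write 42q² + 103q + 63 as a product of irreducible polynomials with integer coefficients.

(6q + 7)(7q + 9)

Need a pair with product 42·63 = 2646 and sum 103: that's 49 and 54.
Split the middle term: 42q² + 49q + 54q + 63 = 7q(6q + 7) + 9(6q + 7).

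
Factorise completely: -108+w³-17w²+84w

Testing divisors of the constant over divisors of the leading coefficient, w = 6 is a root, giving the factor (w-6) and quotient w²-11w+18.
The remaining quadratic factors as (w-9)(w-2).

(w-2)(w-6)(w-9)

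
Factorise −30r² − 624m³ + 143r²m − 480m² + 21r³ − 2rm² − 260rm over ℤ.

Group: 7r(3r² + 26rm + 48m²) + (−13m − 10)(3r² + 26rm + 48m²); both groups contain (3r² + 26rm + 48m²), so (7r − 13m − 10) is a factor with cofactor 3r² + 26rm + 48m².
The cofactor groups again: 3r² + 26rm + 48m² = 3r(r + 6m) + 8m(r + 6m); both groups contain (r + 6m), giving (3r + 8m)(r + 6m).

(7r − 13m − 10)(r + 6m)(3r + 8m)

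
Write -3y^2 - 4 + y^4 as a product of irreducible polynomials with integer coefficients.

Substitute u = y^2 to get a quadratic in u, then factor.
y^2 - 4 is a difference of squares.
y^2 + 1 is irreducible over ℤ (sum of squares).

(y + 2)(y - 2)(y^2 + 1)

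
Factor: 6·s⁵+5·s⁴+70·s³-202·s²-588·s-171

Testing divisors of the constant over divisors of the leading coefficient, s = 3 is a root, giving the factor (s-3) and quotient 6·s⁴+23·s³+139·s²+215·s+57.
Then s = -1/3 is a root, so (3·s+1) is a factor; dividing leaves 2·s³+7·s²+44·s+57.
Next, s = -3/2 is a root, giving the factor (2·s+3) and quotient s²+2·s+19.
The quadratic s²+2·s+19 has discriminant -72 < 0 and is irreducible over ℤ.

(2·s+3)·(3·s+1)·(s-3)·(s²+2·s+19)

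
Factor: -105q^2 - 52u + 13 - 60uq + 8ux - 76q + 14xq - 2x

(2x - 15q - 13)(4u + 7q - 1)

Group: 2x(4u + 7q - 1) + (-15q - 13)(4u + 7q - 1); both groups contain (4u + 7q - 1).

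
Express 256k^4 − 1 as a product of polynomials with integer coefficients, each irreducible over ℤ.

(4k + 1)(4k − 1)(16k^2 + 1)

Difference of squares twice: with A = 4k and B = 1, A⁴ − B⁴ = (A² − B²)(A² + B²), and A² − B² factors again.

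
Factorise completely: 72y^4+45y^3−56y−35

(8y+5)(9y^3−7)

Group as (72y^4−56y) + (45y^3−35) = 8y(9y^3−7) + 5(9y^3−7).
Both groups share the factor (9y^3−7).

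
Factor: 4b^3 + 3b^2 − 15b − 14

(4b + 7)(b + 1)(b − 2)

By the rational root theorem, b = −1 is a root, giving the factor (b + 1) and quotient 4b^2 − b − 14.
The remaining quadratic factors as (4b + 7)(b − 2).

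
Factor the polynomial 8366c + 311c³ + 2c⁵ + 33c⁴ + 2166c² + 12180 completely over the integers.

Among the possible rational roots, c = −7/2 is a root, giving the factor (2c + 7) and quotient c⁴ + 13c³ + 110c² + 698c + 1740.
Then c = −6 is a root, so (c + 6) is a factor; dividing leaves c³ + 7c² + 68c + 290.
Then c = −5 is a root, so (c + 5) is a factor; dividing leaves c² + 2c + 58.
The quadratic c² + 2c + 58 has discriminant −228 < 0 and is irreducible over ℤ.

(2c + 7)(c + 5)(c + 6)(c² + 2c + 58)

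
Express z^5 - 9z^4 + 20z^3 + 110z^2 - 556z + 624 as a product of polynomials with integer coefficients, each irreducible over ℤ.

(z + 4)(z - 2)(z - 3)(z^2 - 8z + 26)

Trying the rational-root candidates, z = 2 is a root, so (z - 2) divides it; the quotient is z^4 - 7z^3 + 6z^2 + 122z - 312.
Continuing, z = 3 is a root, so (z - 3) divides it; the quotient is z^3 - 4z^2 - 6z + 104.
Continuing, z = -4 is a root, so (z + 4) divides it; the quotient is z^2 - 8z + 26.
The quadratic z^2 - 8z + 26 has discriminant -40 < 0 and is irreducible over ℤ.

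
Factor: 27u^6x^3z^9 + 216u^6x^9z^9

Every term has a factor of 27u^6x^3z^9; factoring it out leaves 8x^6 + 1.
Recognize a sum of cubes with the parts 1 and 2x^2.

27u^6x^3z^9(2x^2 + 1)(4x^4 − 2x^2 + 1)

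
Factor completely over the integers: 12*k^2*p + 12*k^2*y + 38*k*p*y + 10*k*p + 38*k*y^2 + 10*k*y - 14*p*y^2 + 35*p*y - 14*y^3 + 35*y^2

(2*k + 7*y)*(6*k - 2*y + 5)*(p + y)

Group: p*(12*k^2 + 38*k*y + 10*k - 14*y^2 + 35*y) + y*(12*k^2 + 38*k*y + 10*k - 14*y^2 + 35*y); both groups contain (12*k^2 + 38*k*y + 10*k - 14*y^2 + 35*y), so (p + y) is a factor with cofactor 12*k^2 + 38*k*y + 10*k - 14*y^2 + 35*y.
The cofactor groups again: 12*k^2 + 38*k*y + 10*k - 14*y^2 + 35*y = 2*k*(6*k - 2*y + 5) + 7*y*(6*k - 2*y + 5); both groups contain (6*k - 2*y + 5), giving (2*k + 7*y)*(6*k - 2*y + 5).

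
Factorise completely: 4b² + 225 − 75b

(4b − 15)(b − 15)

Need a pair with product 4·225 = 900 and sum −75: that's −60 and −15.
Split the middle term: 4b² − 60b − 15b + 225 = 4b(b − 15) − 15(b − 15).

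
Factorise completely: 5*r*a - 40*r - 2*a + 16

(5*r - 2)*(a - 8)

Group as (5*r*a - 40*r) + (-2*a + 16) = 5*r*(a - 8) - 2*(a - 8).
Both groups share the factor (a - 8).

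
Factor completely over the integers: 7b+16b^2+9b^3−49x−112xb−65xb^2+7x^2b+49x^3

Group: 7x(7x^2+2xb−9b^2−16b−7) − b(7x^2+2xb−9b^2−16b−7); both groups contain (7x^2+2xb−9b^2−16b−7), so (7x−b) is a factor with cofactor 7x^2+2xb−9b^2−16b−7.
The cofactor groups again: 7x^2+2xb−9b^2−16b−7 = 7x(x−b−1) + (9b+7)(x−b−1); both groups contain (x−b−1), giving (7x+9b+7)(x−b−1).

(7x−b)(x−b−1)(7x+9b+7)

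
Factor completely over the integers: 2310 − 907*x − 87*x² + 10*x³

(2*x + 15)*(5*x − 11)*(x − 14)

Testing divisors of the constant over divisors of the leading coefficient, x = 14 is a root, so (x − 14) divides it; the quotient is 10*x² + 53*x − 165.
The remaining quadratic factors as (5*x − 11)(2*x + 15).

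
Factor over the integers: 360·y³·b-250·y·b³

10·b·y·(6·y-5·b)·(6·y+5·b)

Factor out 10·y·b, leaving 36·y²-25·b², which is a difference of two squares.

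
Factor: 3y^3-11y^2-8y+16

Among the possible rational roots, y = 1 is a root, so (y-1) divides it; the quotient is 3y^2-8y-16.
The remaining quadratic factors as (y-4)(3y+4).

(3y+4)(y-1)(y-4)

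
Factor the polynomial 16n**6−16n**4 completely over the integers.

Every term has a factor of 16n**4; factoring it out leaves n**2−1.
Recognize a difference of squares with the parts n and 1.

16n**4(n+1)(n−1)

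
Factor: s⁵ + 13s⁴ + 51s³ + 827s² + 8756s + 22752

Among the possible rational roots, s = −8 is a root, giving the factor (s + 8) and quotient s⁴ + 5s³ + 11s² + 739s + 2844.
Next, s = −9 is a root, giving the factor (s + 9) and quotient s³ − 4s² + 47s + 316.
Then s = −4 is a root, so (s + 4) divides it; the quotient is s² − 8s + 79.
The quadratic s² − 8s + 79 has discriminant −252 < 0 and is irreducible over ℤ.

(s + 4)(s + 8)(s + 9)(s² − 8s + 79)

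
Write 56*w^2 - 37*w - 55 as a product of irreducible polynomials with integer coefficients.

Need a pair with product 56·(-55) = -3080 and sum -37: that's -77 and 40.
Split the middle term: 56*w^2 - 77*w + 40*w - 55 = 7*w*(8*w - 11) + 5*(8*w - 11).

(7*w + 5)*(8*w - 11)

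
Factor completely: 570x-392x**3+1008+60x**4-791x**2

(2x+3)(5x-6)(6x+7)(x-8)

By the rational root theorem, x = 8 is a root, giving the factor (x-8) and quotient 60x**3+88x**2-87x-126.
Then x = -7/6 is a root, so (6x+7) divides it; the quotient is 10x**2+3x-18.
The remaining quadratic factors as (5x-6)(2x+3).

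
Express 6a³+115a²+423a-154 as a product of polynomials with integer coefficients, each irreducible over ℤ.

(2a+11)(3a-1)(a+14)

Testing divisors of the constant over divisors of the leading coefficient, a = -11/2 is a root, so (2a+11) is a factor; dividing leaves 3a²+41a-14.
The remaining quadratic factors as (a+14)(3a-1).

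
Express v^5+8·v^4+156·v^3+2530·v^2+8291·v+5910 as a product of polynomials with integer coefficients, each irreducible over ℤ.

(v+1)·(v+10)·(v+3)·(v^2-6·v+197)

Among the possible rational roots, v = -3 is a root, giving the factor (v+3) and quotient v^4+5·v^3+141·v^2+2107·v+1970.
Continuing, v = -1 is a root, so (v+1) is a factor; dividing leaves v^3+4·v^2+137·v+1970.
Next, v = -10 is a root, so (v+10) divides it; the quotient is v^2-6·v+197.
The quadratic v^2-6·v+197 has discriminant -752 < 0 and is irreducible over ℤ.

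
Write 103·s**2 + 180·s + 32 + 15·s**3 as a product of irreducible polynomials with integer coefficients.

(3·s + 8)·(5·s + 1)·(s + 4)

Among the possible rational roots, s = −1/5 is a root, so (5·s + 1) divides it; the quotient is 3·s**2 + 20·s + 32.
The remaining quadratic factors as (s + 4)(3·s + 8).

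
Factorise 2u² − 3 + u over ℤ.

Need a pair with product 2·(−3) = −6 and sum 1: that's −2 and 3.
Split the middle term: 2u² − 2u + 3u − 3 = 2u(u − 1) + 3(u − 1).

(2u + 3)(u − 1)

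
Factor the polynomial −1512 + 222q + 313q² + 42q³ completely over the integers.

(2q + 9)(3q + 14)(7q − 12)

Among the possible rational roots, q = −14/3 is a root, so (3q + 14) divides it; the quotient is 14q² + 39q − 108.
The remaining quadratic factors as (7q − 12)(2q + 9).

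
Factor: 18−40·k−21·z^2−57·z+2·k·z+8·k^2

Group: 2·k·(4·k+7·z−2) + (−3·z−9)·(4·k+7·z−2); both groups contain (4·k+7·z−2).

(2·k−3·z−9)·(4·k+7·z−2)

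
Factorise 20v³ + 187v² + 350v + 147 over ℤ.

Among the possible rational roots, v = -7 is a root, so (v + 7) divides it; the quotient is 20v² + 47v + 21.
The remaining quadratic factors as (4v + 7)(5v + 3).

(4v + 7)(5v + 3)(v + 7)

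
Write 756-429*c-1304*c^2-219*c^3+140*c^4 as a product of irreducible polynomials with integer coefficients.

(4*c+7)*(5*c-3)*(7*c+9)*(c-4)

Testing divisors of the constant over divisors of the leading coefficient, c = -9/7 is a root, so (7*c+9) divides it; the quotient is 20*c^3-57*c^2-113*c+84.
Next, c = 3/5 is a root, giving the factor (5*c-3) and quotient 4*c^2-9*c-28.
The remaining quadratic factors as (4*c+7)(c-4).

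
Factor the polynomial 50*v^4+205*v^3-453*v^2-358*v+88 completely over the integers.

Trying the rational-root candidates, v = 2 is a root, giving the factor (v-2) and quotient 50*v^3+305*v^2+157*v-44.
Continuing, v = -4/5 is a root, so (5*v+4) divides it; the quotient is 10*v^2+53*v-11.
The remaining quadratic factors as (2*v+11)(5*v-1).

(2*v+11)*(5*v+4)*(5*v-1)*(v-2)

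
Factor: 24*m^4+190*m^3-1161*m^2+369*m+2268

(4*m-9)*(6*m+7)*(m+12)*(m-3)

Testing divisors of the constant over divisors of the leading coefficient, m = 3 is a root, giving the factor (m-3) and quotient 24*m^3+262*m^2-375*m-756.
Continuing, m = -12 is a root, so (m+12) is a factor; dividing leaves 24*m^2-26*m-63.
The remaining quadratic factors as (4*m-9)(6*m+7).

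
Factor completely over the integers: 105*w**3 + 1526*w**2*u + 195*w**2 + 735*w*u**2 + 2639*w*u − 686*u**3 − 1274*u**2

Group: w*(105*w**2 + 56*w*u + 195*w − 49*u**2 − 91*u) + 14*u*(105*w**2 + 56*w*u + 195*w − 49*u**2 − 91*u); both groups contain (105*w**2 + 56*w*u + 195*w − 49*u**2 − 91*u), so (w + 14*u) is a factor with cofactor 105*w**2 + 56*w*u + 195*w − 49*u**2 − 91*u.
The cofactor groups again: 105*w**2 + 56*w*u + 195*w − 49*u**2 − 91*u = 7*w*(15*w − 7*u) + (7*u + 13)*(15*w − 7*u); both groups contain (15*w − 7*u), giving (7*w + 7*u + 13)*(15*w − 7*u).

(15*w − 7*u)*(w + 14*u)*(7*w + 7*u + 13)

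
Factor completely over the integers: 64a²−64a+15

Need a pair with product 64·15 = 960 and sum −64: that's −40 and −24.
Split the middle term: 64a²−40a − 24a+15 = 8a(8a−5) − 3(8a−5).

(8a−3)(8a−5)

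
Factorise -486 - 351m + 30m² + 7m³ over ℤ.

By the rational root theorem, m = -9/7 is a root, giving the factor (7m + 9) and quotient m² + 3m - 54.
The remaining quadratic factors as (m + 9)(m - 6).

(7m + 9)(m + 9)(m - 6)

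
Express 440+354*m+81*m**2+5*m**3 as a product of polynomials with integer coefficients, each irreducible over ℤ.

By the rational root theorem, m = -11/5 is a root, so (5*m+11) divides it; the quotient is m**2+14*m+40.
The remaining quadratic factors as (m+4)(m+10).

(5*m+11)*(m+10)*(m+4)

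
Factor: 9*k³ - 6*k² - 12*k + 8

(3*k - 2)*(3*k² - 4)

Group as (9*k³ - 12*k) + (-6*k² + 8) = 3*k*(3*k² - 4) - 2*(3*k² - 4).
Both groups share the factor (3*k² - 4).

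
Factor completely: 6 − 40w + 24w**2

2(2w − 3)(6w − 1)

Pull out the common factor 2, then factor the remaining trinomial.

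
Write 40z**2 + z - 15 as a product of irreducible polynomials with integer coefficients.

(5z - 3)(8z + 5)

Need a pair with product 40·(-15) = -600 and sum 1: that's -24 and 25.
Split the middle term: 40z**2 - 24z + 25z - 15 = 8z(5z - 3) + 5(5z - 3).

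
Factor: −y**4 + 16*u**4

Difference of squares twice: with A = 2*u and B = y, A⁴ − B⁴ = (A² − B²)(A² + B²), and A² − B² factors again.

(2*u + y)*(2*u − y)*(4*u**2 + y**2)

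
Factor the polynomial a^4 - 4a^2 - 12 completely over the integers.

Substitute u = a^2 to get a quadratic in u, then factor.
a^2 + 2 is irreducible over ℤ (always positive, so no real roots).
a^2 - 6 is irreducible over ℤ (6 is not a perfect square).

(a^2 + 2)(a^2 - 6)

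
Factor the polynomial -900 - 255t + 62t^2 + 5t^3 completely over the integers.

(5t + 12)(t + 15)(t - 5)

Testing divisors of the constant over divisors of the leading coefficient, t = -15 is a root, so (t + 15) divides it; the quotient is 5t^2 - 13t - 60.
The remaining quadratic factors as (5t + 12)(t - 5).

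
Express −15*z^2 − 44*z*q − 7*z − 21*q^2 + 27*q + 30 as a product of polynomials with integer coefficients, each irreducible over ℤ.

Group: −5*z*(3*z + 7*q + 5) + (−3*q + 6)*(3*z + 7*q + 5); both groups contain (3*z + 7*q + 5).

−(5*z + 3*q − 6)*(3*z + 7*q + 5)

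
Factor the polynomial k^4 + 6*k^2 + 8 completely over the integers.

Substitute u = k^2 to get a quadratic in u, then factor.
k^2 + 2 is irreducible over ℤ (always positive, so no real roots).
k^2 + 4 is irreducible over ℤ (sum of squares).

(k^2 + 2)*(k^2 + 4)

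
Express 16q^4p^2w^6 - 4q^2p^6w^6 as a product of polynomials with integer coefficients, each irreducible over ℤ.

Every term has a factor of 4q^2p^2w^6; factoring it out leaves 4q^2 - p^4.
Recognize a difference of squares with the parts 2q and p^2.

4p^2q^2w^6(2q - p^2)(2q + p^2)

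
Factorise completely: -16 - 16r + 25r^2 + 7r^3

(7r + 4)(r + 4)(r - 1)

Trying the rational-root candidates, r = 1 is a root, so (r - 1) is a factor; dividing leaves 7r^2 + 32r + 16.
The remaining quadratic factors as (r + 4)(7r + 4).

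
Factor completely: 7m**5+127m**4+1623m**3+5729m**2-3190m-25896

Trying the rational-root candidates, m = 13/7 is a root, so (7m-13) divides it; the quotient is m**4+20m**3+269m**2+1318m+1992.
Then m = -4 is a root, giving the factor (m+4) and quotient m**3+16m**2+205m+498.
Next, m = -3 is a root, giving the factor (m+3) and quotient m**2+13m+166.
The quadratic m**2+13m+166 has discriminant -495 < 0 and is irreducible over ℤ.

(7m-13)(m+3)(m+4)(m**2+13m+166)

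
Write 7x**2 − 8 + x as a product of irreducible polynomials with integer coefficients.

Need a pair with product 7·(−8) = −56 and sum 1: that's −7 and 8.
Split the middle term: 7x**2 − 7x + 8x − 8 = 7x(x − 1) + 8(x − 1).

(7x + 8)(x − 1)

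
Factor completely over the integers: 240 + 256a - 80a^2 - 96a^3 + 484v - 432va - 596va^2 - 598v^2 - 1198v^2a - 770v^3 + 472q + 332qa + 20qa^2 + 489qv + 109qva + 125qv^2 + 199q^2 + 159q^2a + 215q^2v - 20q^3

-(4q - 7v - 3a + 5)(q - 11v - 8a - 12)(5q + 10v + 4a + 4)

Group: 4q(-5q^2 + 45qv + 36qa + 56q + 110v^2 + 124va + 164v + 32a^2 + 80a + 48) + (-7v - 3a + 5)(-5q^2 + 45qv + 36qa + 56q + 110v^2 + 124va + 164v + 32a^2 + 80a + 48); both groups contain (-5q^2 + 45qv + 36qa + 56q + 110v^2 + 124va + 164v + 32a^2 + 80a + 48), so (4q - 7v - 3a + 5) is a factor with cofactor -5q^2 + 45qv + 36qa + 56q + 110v^2 + 124va + 164v + 32a^2 + 80a + 48.
The cofactor groups again: -5q^2 + 45qv + 36qa + 56q + 110v^2 + 124va + 164v + 32a^2 + 80a + 48 = -q(5q + 10v + 4a + 4) + (11v + 8a + 12)(5q + 10v + 4a + 4); both groups contain (5q + 10v + 4a + 4), giving -(q - 11v - 8a - 12)(5q + 10v + 4a + 4).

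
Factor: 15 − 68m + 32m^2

Need a pair with product 32·15 = 480 and sum −68: that's −60 and −8.
Split the middle term: 32m^2 − 60m − 8m + 15 = 4m(8m − 15) − (8m − 15).

(4m − 1)(8m − 15)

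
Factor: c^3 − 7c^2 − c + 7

(c + 1)(c − 1)(c − 7)

Testing divisors of the constant over divisors of the leading coefficient, c = 1 is a root, so (c − 1) divides it; the quotient is c^2 − 6c − 7.
The remaining quadratic factors as (c − 7)(c + 1).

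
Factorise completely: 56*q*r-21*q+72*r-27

Group as (56*q*r-21*q) + (72*r-27) = 7*q*(8*r-3) + 9*(8*r-3).
Both groups share the factor (8*r-3).

(7*q+9)*(8*r-3)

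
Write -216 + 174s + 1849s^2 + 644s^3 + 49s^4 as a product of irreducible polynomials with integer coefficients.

By the rational root theorem, s = -3/7 is a root, so (7s + 3) divides it; the quotient is 7s^3 + 89s^2 + 226s - 72.
Continuing, s = 2/7 is a root, so (7s - 2) is a factor; dividing leaves s^2 + 13s + 36.
The remaining quadratic factors as (s + 4)(s + 9).

(7s + 3)(7s - 2)(s + 4)(s + 9)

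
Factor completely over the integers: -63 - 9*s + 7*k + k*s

Group as (k*s + 7*k) + (-9*s - 63) = k*(s + 7) - 9*(s + 7).
Both groups share the factor (s + 7).

(k - 9)*(s + 7)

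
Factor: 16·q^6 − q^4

Every term has a factor of q^4; factoring it out leaves 16·q^2 − 1.
Recognize a difference of squares with the parts 4·q and 1.

q^4·(4·q + 1)·(4·q − 1)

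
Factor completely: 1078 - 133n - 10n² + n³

(n + 11)(n - 14)(n - 7)

Testing divisors of the constant over divisors of the leading coefficient, n = -11 is a root, so (n + 11) divides it; the quotient is n² - 21n + 98.
The remaining quadratic factors as (n - 7)(n - 14).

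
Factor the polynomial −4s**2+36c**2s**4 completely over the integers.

Factor out 4s**2 first: what remains is 9c**2s**2−1.
Recognize a difference of squares with the parts 3cs and 1.

4s**2(3cs+1)(3cs−1)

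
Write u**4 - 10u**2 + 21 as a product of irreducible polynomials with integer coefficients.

Substitute w = u**2 to get a quadratic in w, then factor.
u**2 - 7 is irreducible over ℤ (7 is not a perfect square).
u**2 - 3 is irreducible over ℤ (3 is not a perfect square).

(u**2 - 3)(u**2 - 7)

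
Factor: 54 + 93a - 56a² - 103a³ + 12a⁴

Testing divisors of the constant over divisors of the leading coefficient, a = 1 is a root, so (a - 1) is a factor; dividing leaves 12a³ - 91a² - 147a - 54.
Next, a = -3/4 is a root, so (4a + 3) divides it; the quotient is 3a² - 25a - 18.
The remaining quadratic factors as (a - 9)(3a + 2).

(3a + 2)(4a + 3)(a - 1)(a - 9)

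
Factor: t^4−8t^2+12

Substitute u = t^2 to get a quadratic in u, then factor.
t^2−2 is irreducible over ℤ (2 is not a perfect square).
t^2−6 is irreducible over ℤ (6 is not a perfect square).

(t^2−2)(t^2−6)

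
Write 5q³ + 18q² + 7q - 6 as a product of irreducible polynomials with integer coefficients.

Among the possible rational roots, q = 2/5 is a root, giving the factor (5q - 2) and quotient q² + 4q + 3.
The remaining quadratic factors as (q + 1)(q + 3).

(5q - 2)(q + 1)(q + 3)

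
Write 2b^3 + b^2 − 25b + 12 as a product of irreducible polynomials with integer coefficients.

Trying the rational-root candidates, b = −4 is a root, so (b + 4) is a factor; dividing leaves 2b^2 − 7b + 3.
The remaining quadratic factors as (b − 3)(2b − 1).

(2b − 1)(b + 4)(b − 3)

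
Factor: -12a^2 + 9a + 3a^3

Pull out the common factor 3a, then factor the remaining trinomial.

3a(a - 1)(a - 3)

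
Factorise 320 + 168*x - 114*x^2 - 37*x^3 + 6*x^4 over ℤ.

Testing divisors of the constant over divisors of the leading coefficient, x = -4/3 is a root, so (3*x + 4) is a factor; dividing leaves 2*x^3 - 15*x^2 - 18*x + 80.
Next, x = 8 is a root, so (x - 8) is a factor; dividing leaves 2*x^2 + x - 10.
The remaining quadratic factors as (2*x + 5)(x - 2).

(2*x + 5)*(3*x + 4)*(x - 2)*(x - 8)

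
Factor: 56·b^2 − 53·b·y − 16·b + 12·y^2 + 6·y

(7·b − 4·y − 2)·(8·b − 3·y)

Group: 8·b·(7·b − 4·y − 2) − 3·y·(7·b − 4·y − 2); both groups contain (7·b − 4·y − 2).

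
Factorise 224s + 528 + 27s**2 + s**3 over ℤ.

Among the possible rational roots, s = −11 is a root, giving the factor (s + 11) and quotient s**2 + 16s + 48.
The remaining quadratic factors as (s + 12)(s + 4).

(s + 11)(s + 12)(s + 4)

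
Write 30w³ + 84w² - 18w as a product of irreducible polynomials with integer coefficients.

6w(5w - 1)(w + 3)

Pull out the common factor 6w, then factor the remaining trinomial.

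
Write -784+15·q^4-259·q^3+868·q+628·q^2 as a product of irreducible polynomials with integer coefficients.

(3·q-2)·(5·q+7)·(q-14)·(q-4)

Among the possible rational roots, q = 4 is a root, so (q-4) is a factor; dividing leaves 15·q^3-199·q^2-168·q+196.
Then q = 14 is a root, so (q-14) divides it; the quotient is 15·q^2+11·q-14.
The remaining quadratic factors as (3·q-2)(5·q+7).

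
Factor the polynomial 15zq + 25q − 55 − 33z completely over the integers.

Group as (15zq − 33z) + (25q − 55) = 3z(5q − 11) + 5(5q − 11).
Both groups share the factor (5q − 11).

(3z + 5)(5q − 11)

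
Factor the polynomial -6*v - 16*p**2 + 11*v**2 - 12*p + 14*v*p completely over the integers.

Group: 11*v*(v + 2*p) + (-8*p - 6)*(v + 2*p); both groups contain (v + 2*p).

(11*v - 8*p - 6)*(v + 2*p)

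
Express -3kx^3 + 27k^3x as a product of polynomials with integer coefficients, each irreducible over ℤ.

Pull out the common factor 3kx; 9k^2 - x^2 is a difference of squares.

3kx(3k + x)(3k - x)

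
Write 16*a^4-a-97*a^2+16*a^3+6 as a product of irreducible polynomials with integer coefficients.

(4*a+1)*(4*a-1)*(a+3)*(a-2)

By the rational root theorem, a = -1/4 is a root, giving the factor (4*a+1) and quotient 4*a^3+3*a^2-25*a+6.
Continuing, a = -3 is a root, so (a+3) is a factor; dividing leaves 4*a^2-9*a+2.
The remaining quadratic factors as (a-2)(4*a-1).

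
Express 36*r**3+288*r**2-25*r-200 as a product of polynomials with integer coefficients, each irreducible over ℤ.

By the rational root theorem, r = -8 is a root, so (r+8) is a factor; dividing leaves 36*r**2-25.
The remaining quadratic factors as (6*r+5)(6*r-5).

(6*r+5)*(6*r-5)*(r+8)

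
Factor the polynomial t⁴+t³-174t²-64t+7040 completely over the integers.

(t+11)(t+8)(t-10)(t-8)

Trying the rational-root candidates, t = 8 is a root, so (t-8) is a factor; dividing leaves t³+9t²-102t-880.
Then t = 10 is a root, so (t-10) divides it; the quotient is t²+19t+88.
The remaining quadratic factors as (t+8)(t+11).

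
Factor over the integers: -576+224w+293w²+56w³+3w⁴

Testing divisors of the constant over divisors of the leading coefficient, w = -8/3 is a root, so (3w+8) divides it; the quotient is w³+16w²+55w-72.
Next, w = -8 is a root, so (w+8) divides it; the quotient is w²+8w-9.
The remaining quadratic factors as (w-1)(w+9).

(3w+8)(w+8)(w+9)(w-1)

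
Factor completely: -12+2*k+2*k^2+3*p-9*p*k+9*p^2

Group: 3*p*(3*p-2*k+4) + (-k-3)*(3*p-2*k+4); both groups contain (3*p-2*k+4).

(3*p-2*k+4)*(3*p-k-3)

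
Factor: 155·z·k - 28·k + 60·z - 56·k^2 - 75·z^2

-(15·z - 7·k)·(5·z - 8·k - 4)

Group: -15·z·(5·z - 8·k - 4) + 7·k·(5·z - 8·k - 4); both groups contain (5·z - 8·k - 4).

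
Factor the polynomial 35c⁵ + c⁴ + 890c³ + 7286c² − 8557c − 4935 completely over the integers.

(5c − 7)(7c + 3)(c + 5)(c² − 4c + 47)

By the rational root theorem, c = −3/7 is a root, so (7c + 3) is a factor; dividing leaves 5c⁴ − 2c³ + 128c² + 986c − 1645.
Continuing, c = 7/5 is a root, giving the factor (5c − 7) and quotient c³ + c² + 27c + 235.
Continuing, c = −5 is a root, giving the factor (c + 5) and quotient c² − 4c + 47.
The quadratic c² − 4c + 47 has discriminant −172 < 0 and is irreducible over ℤ.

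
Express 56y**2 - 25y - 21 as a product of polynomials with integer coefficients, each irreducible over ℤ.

(7y + 3)(8y - 7)

Need a pair with product 56·(-21) = -1176 and sum -25: that's -49 and 24.
Split the middle term: 56y**2 - 49y + 24y - 21 = 7y(8y - 7) + 3(8y - 7).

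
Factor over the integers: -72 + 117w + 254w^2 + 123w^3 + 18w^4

(2w + 3)(3w + 8)(3w - 1)(w + 3)

Among the possible rational roots, w = -3 is a root, so (w + 3) is a factor; dividing leaves 18w^3 + 69w^2 + 47w - 24.
Continuing, w = 1/3 is a root, so (3w - 1) divides it; the quotient is 6w^2 + 25w + 24.
The remaining quadratic factors as (3w + 8)(2w + 3).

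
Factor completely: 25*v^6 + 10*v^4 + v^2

v^2*(5*v^2 + 1)^2

Factor out v^2 first: what remains is 25*v^4 + 10*v^2 + 1.
Recognize a perfect-square trinomial with the parts 1 and 5*v^2.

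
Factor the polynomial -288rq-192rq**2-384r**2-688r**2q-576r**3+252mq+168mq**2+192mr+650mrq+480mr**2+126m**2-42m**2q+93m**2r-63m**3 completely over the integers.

-(3m+8r+6q)(3m-9r-4q-6)(7m-8r)

Group: 3m(-21m**2+87mr+28mq+42m-72r**2-32rq-48r) + (8r+6q)(-21m**2+87mr+28mq+42m-72r**2-32rq-48r); both groups contain (-21m**2+87mr+28mq+42m-72r**2-32rq-48r), so (3m+8r+6q) is a factor with cofactor -21m**2+87mr+28mq+42m-72r**2-32rq-48r.
The cofactor groups again: -21m**2+87mr+28mq+42m-72r**2-32rq-48r = -7m(3m-9r-4q-6) + 8r(3m-9r-4q-6); both groups contain (3m-9r-4q-6), giving -(7m-8r)(3m-9r-4q-6).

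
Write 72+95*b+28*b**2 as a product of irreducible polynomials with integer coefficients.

(4*b+9)*(7*b+8)

Need a pair with product 28·72 = 2016 and sum 95: that's 63 and 32.
Split the middle term: 28*b**2+63*b + 32*b+72 = 7*b*(4*b+9) + 8*(4*b+9).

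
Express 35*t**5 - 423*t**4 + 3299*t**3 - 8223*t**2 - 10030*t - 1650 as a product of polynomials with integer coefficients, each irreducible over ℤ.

(5*t + 1)*(7*t + 5)*(t - 5)*(t**2 - 8*t + 66)

Testing divisors of the constant over divisors of the leading coefficient, t = 5 is a root, so (t - 5) divides it; the quotient is 35*t**4 - 248*t**3 + 2059*t**2 + 2072*t + 330.
Next, t = -5/7 is a root, so (7*t + 5) divides it; the quotient is 5*t**3 - 39*t**2 + 322*t + 66.
Next, t = -1/5 is a root, so (5*t + 1) is a factor; dividing leaves t**2 - 8*t + 66.
The quadratic t**2 - 8*t + 66 has discriminant -200 < 0 and is irreducible over ℤ.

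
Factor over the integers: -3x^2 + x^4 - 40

(x^2 + 5)(x^2 - 8)

Substitute u = x^2 to get a quadratic in u, then factor.
x^2 - 8 is irreducible over ℤ (8 is not a perfect square).
x^2 + 5 is irreducible over ℤ (always positive, so no real roots).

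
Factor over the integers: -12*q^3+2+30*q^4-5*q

Group as (30*q^4-5*q) + (-12*q^3+2) = 5*q*(6*q^3-1) - 2*(6*q^3-1).
Both groups share the factor (6*q^3-1).

(5*q-2)*(6*q^3-1)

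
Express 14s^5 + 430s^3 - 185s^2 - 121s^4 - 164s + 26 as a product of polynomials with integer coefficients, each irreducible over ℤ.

Trying the rational-root candidates, s = -1/2 is a root, so (2s + 1) is a factor; dividing leaves 7s^4 - 64s^3 + 247s^2 - 216s + 26.
Continuing, s = 1/7 is a root, so (7s - 1) is a factor; dividing leaves s^3 - 9s^2 + 34s - 26.
Then s = 1 is a root, so (s - 1) is a factor; dividing leaves s^2 - 8s + 26.
The quadratic s^2 - 8s + 26 has discriminant -40 < 0 and is irreducible over ℤ.

(2s + 1)(7s - 1)(s - 1)(s^2 - 8s + 26)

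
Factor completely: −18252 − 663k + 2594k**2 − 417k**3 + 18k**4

(3k − 13)(6k + 13)(k − 12)(k − 9)

Testing divisors of the constant over divisors of the leading coefficient, k = 12 is a root, giving the factor (k − 12) and quotient 18k**3 − 201k**2 + 182k + 1521.
Continuing, k = 13/3 is a root, so (3k − 13) divides it; the quotient is 6k**2 − 41k − 117.
The remaining quadratic factors as (6k + 13)(k − 9).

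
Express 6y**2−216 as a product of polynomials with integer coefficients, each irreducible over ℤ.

Factor out 6, leaving y**2−36, which is a difference of two squares.

6(y+6)(y−6)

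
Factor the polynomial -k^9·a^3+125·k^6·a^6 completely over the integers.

Every term has a factor of k^6·a^3; factoring it out leaves -k^3+125·a^3.
Recognize a difference of cubes with the parts 5·a and k.

-a^3·k^6·(k-5·a)·(k^2+5·k·a+25·a^2)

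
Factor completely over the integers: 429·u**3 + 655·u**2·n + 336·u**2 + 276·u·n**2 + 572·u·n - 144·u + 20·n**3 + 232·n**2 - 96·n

Group: 3·u·(143·u**2 + 123·u·n + 112·u + 10·n**2 + 116·n - 48) + 2·n·(143·u**2 + 123·u·n + 112·u + 10·n**2 + 116·n - 48); both groups contain (143·u**2 + 123·u·n + 112·u + 10·n**2 + 116·n - 48), so (3·u + 2·n) is a factor with cofactor 143·u**2 + 123·u·n + 112·u + 10·n**2 + 116·n - 48.
The cofactor groups again: 143·u**2 + 123·u·n + 112·u + 10·n**2 + 116·n - 48 = 11·u·(13·u + 10·n - 4) + (n + 12)·(13·u + 10·n - 4); both groups contain (13·u + 10·n - 4), giving (11·u + n + 12)·(13·u + 10·n - 4).

(13·u + 10·n - 4)·(3·u + 2·n)·(11·u + n + 12)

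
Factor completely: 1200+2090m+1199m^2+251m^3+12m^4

(3m+8)(4m+5)(m+15)(m+2)

By the rational root theorem, m = -2 is a root, so (m+2) divides it; the quotient is 12m^3+227m^2+745m+600.
Continuing, m = -15 is a root, so (m+15) is a factor; dividing leaves 12m^2+47m+40.
The remaining quadratic factors as (4m+5)(3m+8).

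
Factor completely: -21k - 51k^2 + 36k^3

3k(3k + 1)(4k - 7)

Pull out the common factor 3k, then factor the remaining trinomial.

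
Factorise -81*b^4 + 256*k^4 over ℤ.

(4*k - 3*b)*(4*k + 3*b)*(16*k^2 + 9*b^2)

(4*k)⁴ − (3*b)⁴ = ((4*k)² − (3*b)²)((4*k)² + (3*b)²); the first factor splits again, the second (16*k^2 + 9*b^2) is irreducible.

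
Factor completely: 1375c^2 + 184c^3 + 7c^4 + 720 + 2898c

(7c + 2)(c + 15)(c + 3)(c + 8)

Among the possible rational roots, c = -2/7 is a root, so (7c + 2) is a factor; dividing leaves c^3 + 26c^2 + 189c + 360.
Next, c = -8 is a root, giving the factor (c + 8) and quotient c^2 + 18c + 45.
The remaining quadratic factors as (c + 3)(c + 15).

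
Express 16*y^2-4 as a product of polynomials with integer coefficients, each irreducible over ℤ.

4*(2*y+1)*(2*y-1)

Every term has a factor of 4. Then 4*y^2-1 = (2*y)² − (1)².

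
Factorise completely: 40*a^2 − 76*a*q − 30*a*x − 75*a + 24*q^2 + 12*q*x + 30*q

(5*a − 2*q)*(8*a − 12*q − 6*x − 15)

Group: 5*a*(8*a − 12*q − 6*x − 15) − 2*q*(8*a − 12*q − 6*x − 15); both groups contain (8*a − 12*q − 6*x − 15).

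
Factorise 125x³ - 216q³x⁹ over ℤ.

-x³(6qx² - 5)(36q²x⁴ + 30qx² + 25)

Every term has a factor of x³; factoring it out leaves -216q³x⁶ + 125.
Recognize a difference of cubes with the parts 5 and 6qx².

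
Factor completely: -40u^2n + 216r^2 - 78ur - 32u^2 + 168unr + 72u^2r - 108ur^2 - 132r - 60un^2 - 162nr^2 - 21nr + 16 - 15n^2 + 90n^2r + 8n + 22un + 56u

-(4u - 6r + 1)(2u + 3n - 4)(5n - 9r + 4)

Group: 2u(-20un + 36ur - 16u + 30nr - 5n - 54r^2 + 33r - 4) + (3n - 4)(-20un + 36ur - 16u + 30nr - 5n - 54r^2 + 33r - 4); both groups contain (-20un + 36ur - 16u + 30nr - 5n - 54r^2 + 33r - 4), so (2u + 3n - 4) is a factor with cofactor -20un + 36ur - 16u + 30nr - 5n - 54r^2 + 33r - 4.
The cofactor groups again: -20un + 36ur - 16u + 30nr - 5n - 54r^2 + 33r - 4 = -4u(5n - 9r + 4) + (6r - 1)(5n - 9r + 4); both groups contain (5n - 9r + 4), giving -(4u - 6r + 1)(5n - 9r + 4).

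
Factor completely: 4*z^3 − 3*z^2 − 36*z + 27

(4*z − 3)*(z + 3)*(z − 3)

Among the possible rational roots, z = −3 is a root, so (z + 3) is a factor; dividing leaves 4*z^2 − 15*z + 9.
The remaining quadratic factors as (z − 3)(4*z − 3).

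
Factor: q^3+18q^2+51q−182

Trying the rational-root candidates, q = −7 is a root, so (q+7) divides it; the quotient is q^2+11q−26.
The remaining quadratic factors as (q−2)(q+13).

(q+13)(q+7)(q−2)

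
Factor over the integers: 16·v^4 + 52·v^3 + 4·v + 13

(4·v + 13)·(4·v^3 + 1)

Group as (16·v^4 + 4·v) + (52·v^3 + 13) = 4·v·(4·v^3 + 1) + 13·(4·v^3 + 1).
Both groups share the factor (4·v^3 + 1).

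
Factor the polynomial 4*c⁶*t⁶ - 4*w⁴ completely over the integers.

Every term has a factor of 4; factoring it out leaves c⁶*t⁶ - w⁴.
Recognize a difference of squares with the parts c³*t³ and w².

4*(c³*t³ + w²)*(c³*t³ - w²)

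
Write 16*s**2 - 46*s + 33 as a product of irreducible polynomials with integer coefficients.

(2*s - 3)*(8*s - 11)

Need a pair with product 16·33 = 528 and sum -46: that's -24 and -22.
Split the middle term: 16*s**2 - 24*s - 22*s + 33 = 8*s*(2*s - 3) - 11*(2*s - 3).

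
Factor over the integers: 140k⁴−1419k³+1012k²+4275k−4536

(4k+7)(5k−8)(7k−9)(k−9)

By the rational root theorem, k = 9/7 is a root, giving the factor (7k−9) and quotient 20k³−177k²−83k+504.
Then k = 8/5 is a root, giving the factor (5k−8) and quotient 4k²−29k−63.
The remaining quadratic factors as (4k+7)(k−9).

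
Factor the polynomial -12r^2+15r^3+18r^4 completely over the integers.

3r^2(2r-1)(3r+4)

Pull out the common factor 3r^2, then factor the remaining trinomial.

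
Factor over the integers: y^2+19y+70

Two integers with product 70 and sum 19 are 14 and 5.

(y+14)(y+5)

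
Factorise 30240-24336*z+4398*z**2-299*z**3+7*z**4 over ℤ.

Trying the rational-root candidates, z = 14 is a root, so (z-14) is a factor; dividing leaves 7*z**3-201*z**2+1584*z-2160.
Continuing, z = 12 is a root, so (z-12) divides it; the quotient is 7*z**2-117*z+180.
The remaining quadratic factors as (7*z-12)(z-15).

(7*z-12)*(z-12)*(z-14)*(z-15)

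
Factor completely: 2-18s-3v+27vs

(3v-2)(9s-1)

Group as (27vs-3v) + (-18s+2) = 3v(9s-1) - 2(9s-1).
Both groups share the factor (9s-1).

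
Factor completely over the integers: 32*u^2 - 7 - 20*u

(4*u + 1)*(8*u - 7)

Need a pair with product 32·(-7) = -224 and sum -20: that's 8 and -28.
Split the middle term: 32*u^2 + 8*u - 28*u - 7 = 8*u*(4*u + 1) - 7*(4*u + 1).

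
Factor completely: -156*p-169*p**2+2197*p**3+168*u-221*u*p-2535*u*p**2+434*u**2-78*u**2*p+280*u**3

(14*u-13*p)*(5*u-13*p+4)*(4*u+13*p+3)

Group: 5*u*(56*u**2+130*u*p+42*u-169*p**2-39*p) + (-13*p+4)*(56*u**2+130*u*p+42*u-169*p**2-39*p); both groups contain (56*u**2+130*u*p+42*u-169*p**2-39*p), so (5*u-13*p+4) is a factor with cofactor 56*u**2+130*u*p+42*u-169*p**2-39*p.
The cofactor groups again: 56*u**2+130*u*p+42*u-169*p**2-39*p = 14*u*(4*u+13*p+3) - 13*p*(4*u+13*p+3); both groups contain (4*u+13*p+3), giving (14*u-13*p)*(4*u+13*p+3).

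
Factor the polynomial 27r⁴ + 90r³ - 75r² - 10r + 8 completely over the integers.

(3r + 1)(3r - 1)(3r - 2)(r + 4)

Testing divisors of the constant over divisors of the leading coefficient, r = 1/3 is a root, so (3r - 1) divides it; the quotient is 9r³ + 33r² - 14r - 8.
Then r = -4 is a root, so (r + 4) is a factor; dividing leaves 9r² - 3r - 2.
The remaining quadratic factors as (3r - 2)(3r + 1).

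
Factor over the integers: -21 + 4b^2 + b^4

Substitute u = b^2 to get a quadratic in u, then factor.
b^2 + 7 is irreducible over ℤ (always positive, so no real roots).
b^2 - 3 is irreducible over ℤ (3 is not a perfect square).

(b^2 + 7)(b^2 - 3)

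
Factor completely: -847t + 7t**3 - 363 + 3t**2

Testing divisors of the constant over divisors of the leading coefficient, t = -3/7 is a root, giving the factor (7t + 3) and quotient t**2 - 121.
The remaining quadratic factors as (t - 11)(t + 11).

(7t + 3)(t + 11)(t - 11)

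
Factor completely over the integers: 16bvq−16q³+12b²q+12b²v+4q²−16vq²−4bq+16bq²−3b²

Group: 3b(4bv+4bq−b+8vq+8q²−2q) − 2q(4bv+4bq−b+8vq+8q²−2q); both groups contain (4bv+4bq−b+8vq+8q²−2q), so (3b−2q) is a factor with cofactor 4bv+4bq−b+8vq+8q²−2q.
The cofactor groups again: 4bv+4bq−b+8vq+8q²−2q = b(4v+4q−1) + 2q(4v+4q−1); both groups contain (4v+4q−1), giving (b+2q)(4v+4q−1).

(3b−2q)(4v+4q−1)(b+2q)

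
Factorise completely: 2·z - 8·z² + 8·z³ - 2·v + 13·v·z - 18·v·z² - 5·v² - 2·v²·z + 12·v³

(3·v + 4·z - 2)·(4·v - 2·z + 1)·(v - z)

Group: 4·v·(3·v² + v·z - 2·v - 4·z² + 2·z) + (-2·z + 1)·(3·v² + v·z - 2·v - 4·z² + 2·z); both groups contain (3·v² + v·z - 2·v - 4·z² + 2·z), so (4·v - 2·z + 1) is a factor with cofactor 3·v² + v·z - 2·v - 4·z² + 2·z.
The cofactor groups again: 3·v² + v·z - 2·v - 4·z² + 2·z = 3·v·(v - z) + (4·z - 2)·(v - z); both groups contain (v - z), giving (3·v + 4·z - 2)·(v - z).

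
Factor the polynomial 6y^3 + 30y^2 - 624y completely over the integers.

6y(y + 13)(y - 8)

Pull out the common factor 6y, then factor the remaining trinomial.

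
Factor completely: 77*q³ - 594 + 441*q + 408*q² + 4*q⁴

Testing divisors of the constant over divisors of the leading coefficient, q = -11 is a root, giving the factor (q + 11) and quotient 4*q³ + 33*q² + 45*q - 54.
Then q = -6 is a root, so (q + 6) is a factor; dividing leaves 4*q² + 9*q - 9.
The remaining quadratic factors as (4*q - 3)(q + 3).

(4*q - 3)*(q + 11)*(q + 3)*(q + 6)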